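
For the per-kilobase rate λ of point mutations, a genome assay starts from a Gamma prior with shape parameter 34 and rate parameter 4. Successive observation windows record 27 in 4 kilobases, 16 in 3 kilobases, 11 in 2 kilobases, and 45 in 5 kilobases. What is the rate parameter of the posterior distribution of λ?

18

Total count: 27 + 16 + 11 + 45 = 99.
Total exposure: 4 + 3 + 2 + 5 = 14 kilobases.
By Gamma–Poisson conjugacy, the posterior is Gamma(α + Σx, β + Σt) = Gamma(34 + 99, 4 + 14) = Gamma(133, 18).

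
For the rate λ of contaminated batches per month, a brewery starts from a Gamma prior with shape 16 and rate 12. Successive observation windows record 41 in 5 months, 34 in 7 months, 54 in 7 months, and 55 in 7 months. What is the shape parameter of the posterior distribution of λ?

Total count: 41 + 34 + 54 + 55 = 184.
Total exposure: 5 + 7 + 7 + 7 = 26 months.
By Gamma–Poisson conjugacy, the posterior is Gamma(α + Σx, β + Σt) = Gamma(16 + 184, 12 + 26) = Gamma(200, 38).

200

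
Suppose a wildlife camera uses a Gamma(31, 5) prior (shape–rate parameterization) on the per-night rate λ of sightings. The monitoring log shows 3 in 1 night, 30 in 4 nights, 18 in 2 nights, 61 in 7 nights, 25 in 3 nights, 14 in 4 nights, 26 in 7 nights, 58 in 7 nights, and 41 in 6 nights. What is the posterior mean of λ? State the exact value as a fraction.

Total count: 3 + 30 + 18 + 61 + 25 + 14 + 26 + 58 + 41 = 276.
Total exposure: 1 + 4 + 2 + 7 + 3 + 4 + 7 + 7 + 6 = 41 nights.
Posterior: α' = 31 + 276 = 307, β' = 5 + 41 = 46.
Posterior mean = α'/β' = 307/46.

307/46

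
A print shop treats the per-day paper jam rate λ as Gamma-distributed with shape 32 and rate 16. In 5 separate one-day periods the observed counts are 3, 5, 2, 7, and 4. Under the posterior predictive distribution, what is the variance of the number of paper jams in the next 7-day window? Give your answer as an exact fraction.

Total count: 3 + 5 + 2 + 7 + 4 = 21.
Total exposure: 5 days.
The Gamma prior is conjugate for the Poisson rate, so λ | data ~ Gamma(32+21, 16+5) = Gamma(53, 21).
The posterior predictive for a window of length T is Negative Binomial with variance T·α'·(β'+T)/β'² = 7·53·28/441 = 212/9.

212/9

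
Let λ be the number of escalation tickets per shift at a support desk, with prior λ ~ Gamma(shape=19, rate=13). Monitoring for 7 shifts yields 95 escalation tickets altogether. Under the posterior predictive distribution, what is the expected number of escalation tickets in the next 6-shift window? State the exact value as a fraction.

Total count 95 over total exposure 7 shifts.
Gamma(α, β) with Poisson data over total exposure Σt gives posterior Gamma(α+Σx, β+Σt) = Gamma(114, 20).
Predictive mean over a 6-shift window = T·E[λ|data] = 6·114/20 = 171/5.

171/5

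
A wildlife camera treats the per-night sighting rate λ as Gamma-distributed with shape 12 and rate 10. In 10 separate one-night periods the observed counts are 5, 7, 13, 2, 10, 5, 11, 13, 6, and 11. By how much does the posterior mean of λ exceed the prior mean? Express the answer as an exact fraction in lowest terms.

Total count: 5 + 7 + 13 + 2 + 10 + 5 + 11 + 13 + 6 + 11 = 83.
Total exposure: 10 nights.
By Gamma–Poisson conjugacy, the posterior is Gamma(α + Σx, β + Σt) = Gamma(12 + 83, 10 + 10) = Gamma(95, 20).
Posterior mean = 95/20 = 19/4; prior mean = 12/10 = 6/5. Difference = 19/4 − 6/5 = 71/20.

71/20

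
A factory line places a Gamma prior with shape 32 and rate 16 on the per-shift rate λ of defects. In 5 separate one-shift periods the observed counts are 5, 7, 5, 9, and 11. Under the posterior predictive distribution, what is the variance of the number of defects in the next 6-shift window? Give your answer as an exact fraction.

1242/49

Total count: 5 + 7 + 5 + 9 + 11 = 37.
Total exposure: 5 shifts.
By Gamma–Poisson conjugacy, the posterior is Gamma(α + Σx, β + Σt) = Gamma(32 + 37, 16 + 5) = Gamma(69, 21).
The posterior predictive for a window of length T is Negative Binomial with variance T·α'·(β'+T)/β'² = 6·69·27/441 = 1242/49.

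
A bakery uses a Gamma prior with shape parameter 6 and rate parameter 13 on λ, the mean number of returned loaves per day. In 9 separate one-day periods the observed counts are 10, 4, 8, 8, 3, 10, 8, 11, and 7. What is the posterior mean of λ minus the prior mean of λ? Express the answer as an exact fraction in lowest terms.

843/286

Total count: 10 + 4 + 8 + 8 + 3 + 10 + 8 + 11 + 7 = 69.
Total exposure: 9 days.
Posterior: α' = 6 + 69 = 75, β' = 13 + 9 = 22.
Posterior mean = 75/22 = 75/22; prior mean = 6/13 = 6/13. Difference = 75/22 − 6/13 = 843/286.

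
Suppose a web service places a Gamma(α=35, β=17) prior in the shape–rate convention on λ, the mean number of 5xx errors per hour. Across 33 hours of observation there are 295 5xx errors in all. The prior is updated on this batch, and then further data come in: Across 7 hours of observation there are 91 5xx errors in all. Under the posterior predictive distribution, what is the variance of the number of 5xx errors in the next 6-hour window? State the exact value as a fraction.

Total count 295 over total exposure 33 hours.
After the first batch: Gamma(35 + 295, 17 + 33) = Gamma(330, 50).
Total count 91 over total exposure 7 hours.
After the second batch: Gamma(330 + 91, 50 + 7) = Gamma(421, 57).
The posterior predictive for a window of length T is Negative Binomial with variance T·α'·(β'+T)/β'² = 6·421·63/3249 = 17682/361.

17682/361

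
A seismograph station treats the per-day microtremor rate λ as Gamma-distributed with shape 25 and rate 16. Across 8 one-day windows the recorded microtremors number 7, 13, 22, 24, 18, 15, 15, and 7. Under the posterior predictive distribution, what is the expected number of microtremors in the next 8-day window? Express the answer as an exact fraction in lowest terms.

Total count: 7 + 13 + 22 + 24 + 18 + 15 + 15 + 7 = 121.
Total exposure: 8 days.
Posterior: α' = 25 + 121 = 146, β' = 16 + 8 = 24.
Predictive mean over an 8-day window = T·E[λ|data] = 8·146/24 = 146/3.

146/3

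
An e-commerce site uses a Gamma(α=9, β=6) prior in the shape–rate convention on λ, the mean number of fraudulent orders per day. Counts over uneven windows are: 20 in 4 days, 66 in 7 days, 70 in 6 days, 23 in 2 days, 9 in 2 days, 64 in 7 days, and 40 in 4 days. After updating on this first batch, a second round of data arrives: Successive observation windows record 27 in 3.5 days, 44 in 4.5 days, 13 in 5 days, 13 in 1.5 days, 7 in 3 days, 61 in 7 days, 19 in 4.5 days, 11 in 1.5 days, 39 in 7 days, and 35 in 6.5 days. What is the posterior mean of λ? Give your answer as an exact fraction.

Total count: 20 + 66 + 70 + 23 + 9 + 64 + 40 = 292.
Total exposure: 4 + 7 + 6 + 2 + 2 + 7 + 4 = 32 days.
After the first batch: Gamma(9 + 292, 6 + 32) = Gamma(301, 38).
Total count: 27 + 44 + 13 + 13 + 7 + 61 + 19 + 11 + 39 + 35 = 269.
Total exposure: 3.5 + 4.5 + 5 + 1.5 + 3 + 7 + 4.5 + 1.5 + 7 + 6.5 = 44 days.
After the second batch: Gamma(301 + 269, 38 + 44) = Gamma(570, 82).
Posterior mean = α'/β' = 570/82 = 285/41.

285/41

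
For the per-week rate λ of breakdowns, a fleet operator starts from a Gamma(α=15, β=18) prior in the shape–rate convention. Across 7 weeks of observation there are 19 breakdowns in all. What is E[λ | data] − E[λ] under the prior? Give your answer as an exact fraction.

Total count 19 over total exposure 7 weeks.
By Gamma–Poisson conjugacy, the posterior is Gamma(α + Σx, β + Σt) = Gamma(15 + 19, 18 + 7) = Gamma(34, 25).
Posterior mean = 34/25 = 34/25; prior mean = 15/18 = 5/6. Difference = 34/25 − 5/6 = 79/150.

79/150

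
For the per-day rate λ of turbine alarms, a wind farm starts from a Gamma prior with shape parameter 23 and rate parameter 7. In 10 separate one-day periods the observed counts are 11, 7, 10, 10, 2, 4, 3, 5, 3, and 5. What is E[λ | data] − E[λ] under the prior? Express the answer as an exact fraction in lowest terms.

Total count: 11 + 7 + 10 + 10 + 2 + 4 + 3 + 5 + 3 + 5 = 60.
Total exposure: 10 days.
Conjugate update: add total count to the shape and total exposure to the rate, giving Gamma(83, 17).
Posterior mean = 83/17 = 83/17; prior mean = 23/7 = 23/7. Difference = 83/17 − 23/7 = 190/119.

190/119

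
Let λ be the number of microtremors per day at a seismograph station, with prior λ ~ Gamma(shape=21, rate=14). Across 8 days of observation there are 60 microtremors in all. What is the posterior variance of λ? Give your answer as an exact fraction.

81/484

Total count 60 over total exposure 8 days.
Gamma(α, β) with Poisson data over total exposure Σt gives posterior Gamma(α+Σx, β+Σt) = Gamma(81, 22).
Posterior variance = α'/β'² = 81/484.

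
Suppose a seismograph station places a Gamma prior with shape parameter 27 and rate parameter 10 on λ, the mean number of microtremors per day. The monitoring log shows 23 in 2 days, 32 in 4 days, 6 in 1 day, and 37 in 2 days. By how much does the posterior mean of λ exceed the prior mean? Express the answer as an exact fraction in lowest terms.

737/190

Total count: 23 + 32 + 6 + 37 = 98.
Total exposure: 2 + 4 + 1 + 2 = 9 days.
Gamma(α, β) with Poisson data over total exposure Σt gives posterior Gamma(α+Σx, β+Σt) = Gamma(125, 19).
Posterior mean = 125/19 = 125/19; prior mean = 27/10 = 27/10. Difference = 125/19 − 27/10 = 737/190.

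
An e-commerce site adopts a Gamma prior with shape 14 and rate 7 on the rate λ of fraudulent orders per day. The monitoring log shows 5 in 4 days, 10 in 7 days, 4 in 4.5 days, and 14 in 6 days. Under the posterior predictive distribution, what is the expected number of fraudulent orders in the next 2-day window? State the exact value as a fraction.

188/57

Total count: 5 + 10 + 4 + 14 = 33.
Total exposure: 4 + 7 + 4.5 + 6 = 21.5 days.
By Gamma–Poisson conjugacy, the posterior is Gamma(α + Σx, β + Σt) = Gamma(14 + 33, 7 + 21.5) = Gamma(47, 57/2).
Predictive mean over a 2-day window = T·E[λ|data] = 2·47/(57/2) = 188/57.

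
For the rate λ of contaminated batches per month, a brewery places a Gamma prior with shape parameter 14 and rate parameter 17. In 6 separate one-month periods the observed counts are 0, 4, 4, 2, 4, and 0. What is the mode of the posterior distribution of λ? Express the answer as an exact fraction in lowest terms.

Total count: 0 + 4 + 4 + 2 + 4 + 0 = 14.
Total exposure: 6 months.
Conjugate update: add total count to the shape and total exposure to the rate, giving Gamma(28, 23).
Posterior mode = (α'−1)/β' = 27/23.

27/23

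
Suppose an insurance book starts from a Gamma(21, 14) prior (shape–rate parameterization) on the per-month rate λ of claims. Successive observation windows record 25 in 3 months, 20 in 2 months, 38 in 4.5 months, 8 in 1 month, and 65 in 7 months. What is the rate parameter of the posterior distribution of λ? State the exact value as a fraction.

63/2

Total count: 25 + 20 + 38 + 8 + 65 = 156.
Total exposure: 3 + 2 + 4.5 + 1 + 7 = 17.5 months.
The Gamma prior is conjugate for the Poisson rate, so λ | data ~ Gamma(21+156, 14+17.5) = Gamma(177, 63/2).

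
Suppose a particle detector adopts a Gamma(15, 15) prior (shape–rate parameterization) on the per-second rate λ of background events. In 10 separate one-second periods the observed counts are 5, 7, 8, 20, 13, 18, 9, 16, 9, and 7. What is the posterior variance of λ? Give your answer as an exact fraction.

127/625

Total count: 5 + 7 + 8 + 20 + 13 + 18 + 9 + 16 + 9 + 7 = 112.
Total exposure: 10 seconds.
Posterior: α' = 15 + 112 = 127, β' = 15 + 10 = 25.
Posterior variance = α'/β'² = 127/625.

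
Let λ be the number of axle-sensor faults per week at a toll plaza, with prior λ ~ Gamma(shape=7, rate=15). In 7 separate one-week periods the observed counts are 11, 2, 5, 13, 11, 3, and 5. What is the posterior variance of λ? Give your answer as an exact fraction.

57/484

Total count: 11 + 2 + 5 + 13 + 11 + 3 + 5 = 50.
Total exposure: 7 weeks.
Conjugate update: add total count to the shape and total exposure to the rate, giving Gamma(57, 22).
Posterior variance = α'/β'² = 57/484.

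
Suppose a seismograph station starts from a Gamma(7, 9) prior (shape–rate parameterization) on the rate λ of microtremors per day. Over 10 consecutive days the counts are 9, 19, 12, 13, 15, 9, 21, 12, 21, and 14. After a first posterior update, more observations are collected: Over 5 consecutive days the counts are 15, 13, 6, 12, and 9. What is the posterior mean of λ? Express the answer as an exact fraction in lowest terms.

69/8

Total count: 9 + 19 + 12 + 13 + 15 + 9 + 21 + 12 + 21 + 14 = 145.
Total exposure: 10 days.
After the first batch: Gamma(7 + 145, 9 + 10) = Gamma(152, 19).
Total count: 15 + 13 + 6 + 12 + 9 = 55.
Total exposure: 5 days.
After the second batch: Gamma(152 + 55, 19 + 5) = Gamma(207, 24).
Posterior mean = α'/β' = 207/24 = 69/8.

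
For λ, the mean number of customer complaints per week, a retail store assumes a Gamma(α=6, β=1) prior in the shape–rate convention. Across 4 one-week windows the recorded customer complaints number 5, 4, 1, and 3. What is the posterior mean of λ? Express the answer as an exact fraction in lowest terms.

19/5

Total count: 5 + 4 + 1 + 3 = 13.
Total exposure: 4 weeks.
Posterior: α' = 6 + 13 = 19, β' = 1 + 4 = 5.
Posterior mean = α'/β' = 19/5.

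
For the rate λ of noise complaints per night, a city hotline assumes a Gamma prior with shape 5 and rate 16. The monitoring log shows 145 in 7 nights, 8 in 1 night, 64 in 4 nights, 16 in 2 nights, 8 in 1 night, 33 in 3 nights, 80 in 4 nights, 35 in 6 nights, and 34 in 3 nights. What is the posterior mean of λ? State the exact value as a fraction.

Total count: 145 + 8 + 64 + 16 + 8 + 33 + 80 + 35 + 34 = 423.
Total exposure: 7 + 1 + 4 + 2 + 1 + 3 + 4 + 6 + 3 = 31 nights.
The Gamma prior is conjugate for the Poisson rate, so λ | data ~ Gamma(5+423, 16+31) = Gamma(428, 47).
Posterior mean = α'/β' = 428/47.

428/47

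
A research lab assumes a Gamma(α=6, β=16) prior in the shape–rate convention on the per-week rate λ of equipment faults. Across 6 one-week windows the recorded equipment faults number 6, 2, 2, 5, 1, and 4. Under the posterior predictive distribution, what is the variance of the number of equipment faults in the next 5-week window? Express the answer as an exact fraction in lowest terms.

1755/242

Total count: 6 + 2 + 2 + 5 + 1 + 4 = 20.
Total exposure: 6 weeks.
The Gamma prior is conjugate for the Poisson rate, so λ | data ~ Gamma(6+20, 16+6) = Gamma(26, 22).
The posterior predictive for a window of length T is Negative Binomial with variance T·α'·(β'+T)/β'² = 5·26·27/484 = 1755/242.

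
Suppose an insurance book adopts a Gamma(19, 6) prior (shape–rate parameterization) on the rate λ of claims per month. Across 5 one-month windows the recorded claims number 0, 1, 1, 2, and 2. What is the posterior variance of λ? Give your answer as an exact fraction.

Total count: 0 + 1 + 1 + 2 + 2 = 6.
Total exposure: 5 months.
The Gamma prior is conjugate for the Poisson rate, so λ | data ~ Gamma(19+6, 6+5) = Gamma(25, 11).
Posterior variance = α'/β'² = 25/121.

25/121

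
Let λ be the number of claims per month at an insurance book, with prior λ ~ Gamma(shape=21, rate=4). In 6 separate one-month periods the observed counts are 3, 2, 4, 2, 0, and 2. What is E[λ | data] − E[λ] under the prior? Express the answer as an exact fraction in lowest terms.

Total count: 3 + 2 + 4 + 2 + 0 + 2 = 13.
Total exposure: 6 months.
The Gamma prior is conjugate for the Poisson rate, so λ | data ~ Gamma(21+13, 4+6) = Gamma(34, 10).
Posterior mean = 34/10 = 17/5; prior mean = 21/4 = 21/4. Difference = 17/5 − 21/4 = -37/20.

-37/20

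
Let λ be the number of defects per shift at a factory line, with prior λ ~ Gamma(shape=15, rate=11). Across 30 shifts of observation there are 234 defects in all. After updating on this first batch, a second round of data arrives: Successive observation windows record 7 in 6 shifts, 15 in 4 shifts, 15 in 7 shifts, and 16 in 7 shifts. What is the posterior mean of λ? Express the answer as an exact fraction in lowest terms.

Total count 234 over total exposure 30 shifts.
After the first batch: Gamma(15 + 234, 11 + 30) = Gamma(249, 41).
Total count: 7 + 15 + 15 + 16 = 53.
Total exposure: 6 + 4 + 7 + 7 = 24 shifts.
After the second batch: Gamma(249 + 53, 41 + 24) = Gamma(302, 65).
Posterior mean = α'/β' = 302/65.

302/65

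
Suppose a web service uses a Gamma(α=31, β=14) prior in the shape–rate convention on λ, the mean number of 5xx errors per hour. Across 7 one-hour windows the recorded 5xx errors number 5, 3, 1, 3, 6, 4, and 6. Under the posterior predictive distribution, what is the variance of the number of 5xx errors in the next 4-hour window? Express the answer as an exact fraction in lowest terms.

Total count: 5 + 3 + 1 + 3 + 6 + 4 + 6 = 28.
Total exposure: 7 hours.
Posterior: α' = 31 + 28 = 59, β' = 14 + 7 = 21.
The posterior predictive for a window of length T is Negative Binomial with variance T·α'·(β'+T)/β'² = 4·59·25/441 = 5900/441.

5900/441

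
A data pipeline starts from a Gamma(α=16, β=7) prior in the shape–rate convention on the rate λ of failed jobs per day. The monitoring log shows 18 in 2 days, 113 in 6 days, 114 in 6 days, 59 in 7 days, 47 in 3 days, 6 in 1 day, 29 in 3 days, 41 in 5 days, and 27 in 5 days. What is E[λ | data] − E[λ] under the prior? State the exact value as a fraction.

Total count: 18 + 113 + 114 + 59 + 47 + 6 + 29 + 41 + 27 = 454.
Total exposure: 2 + 6 + 6 + 7 + 3 + 1 + 3 + 5 + 5 = 38 days.
Gamma(α, β) with Poisson data over total exposure Σt gives posterior Gamma(α+Σx, β+Σt) = Gamma(470, 45).
Posterior mean = 470/45 = 94/9; prior mean = 16/7 = 16/7. Difference = 94/9 − 16/7 = 514/63.

514/63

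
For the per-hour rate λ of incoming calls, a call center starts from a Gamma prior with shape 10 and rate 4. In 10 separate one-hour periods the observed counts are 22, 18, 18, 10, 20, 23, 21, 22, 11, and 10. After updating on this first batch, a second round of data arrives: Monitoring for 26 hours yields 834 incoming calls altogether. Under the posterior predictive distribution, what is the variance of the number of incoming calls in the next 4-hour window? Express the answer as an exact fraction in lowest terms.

Total count: 22 + 18 + 18 + 10 + 20 + 23 + 21 + 22 + 11 + 10 = 175.
Total exposure: 10 hours.
After the first batch: Gamma(10 + 175, 4 + 10) = Gamma(185, 14).
Total count 834 over total exposure 26 hours.
After the second batch: Gamma(185 + 834, 14 + 26) = Gamma(1019, 40).
The posterior predictive for a window of length T is Negative Binomial with variance T·α'·(β'+T)/β'² = 4·1019·44/1600 = 11209/100.

11209/100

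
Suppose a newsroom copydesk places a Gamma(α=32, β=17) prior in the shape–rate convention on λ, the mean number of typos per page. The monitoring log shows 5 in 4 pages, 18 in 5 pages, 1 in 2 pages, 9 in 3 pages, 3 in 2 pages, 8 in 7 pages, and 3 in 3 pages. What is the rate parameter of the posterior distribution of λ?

43

Total count: 5 + 18 + 1 + 9 + 3 + 8 + 3 = 47.
Total exposure: 4 + 5 + 2 + 3 + 2 + 7 + 3 = 26 pages.
Gamma(α, β) with Poisson data over total exposure Σt gives posterior Gamma(α+Σx, β+Σt) = Gamma(79, 43).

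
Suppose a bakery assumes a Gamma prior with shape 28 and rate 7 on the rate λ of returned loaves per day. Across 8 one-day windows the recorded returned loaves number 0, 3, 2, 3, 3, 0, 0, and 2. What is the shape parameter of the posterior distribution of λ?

41

Total count: 0 + 3 + 2 + 3 + 3 + 0 + 0 + 2 = 13.
Total exposure: 8 days.
Gamma(α, β) with Poisson data over total exposure Σt gives posterior Gamma(α+Σx, β+Σt) = Gamma(41, 15).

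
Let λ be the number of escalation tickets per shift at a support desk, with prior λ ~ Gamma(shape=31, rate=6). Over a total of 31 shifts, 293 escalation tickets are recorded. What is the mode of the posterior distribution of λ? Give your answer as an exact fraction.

323/37

Total count 293 over total exposure 31 shifts.
Gamma(α, β) with Poisson data over total exposure Σt gives posterior Gamma(α+Σx, β+Σt) = Gamma(324, 37).
Posterior mode = (α'−1)/β' = 323/37.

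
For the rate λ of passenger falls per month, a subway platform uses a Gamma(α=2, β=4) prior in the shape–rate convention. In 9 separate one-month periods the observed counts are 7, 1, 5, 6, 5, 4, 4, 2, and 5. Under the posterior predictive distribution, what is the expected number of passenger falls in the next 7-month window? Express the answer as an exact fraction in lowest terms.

287/13

Total count: 7 + 1 + 5 + 6 + 5 + 4 + 4 + 2 + 5 = 39.
Total exposure: 9 months.
Gamma(α, β) with Poisson data over total exposure Σt gives posterior Gamma(α+Σx, β+Σt) = Gamma(41, 13).
Predictive mean over a 7-month window = T·E[λ|data] = 7·41/13 = 287/13.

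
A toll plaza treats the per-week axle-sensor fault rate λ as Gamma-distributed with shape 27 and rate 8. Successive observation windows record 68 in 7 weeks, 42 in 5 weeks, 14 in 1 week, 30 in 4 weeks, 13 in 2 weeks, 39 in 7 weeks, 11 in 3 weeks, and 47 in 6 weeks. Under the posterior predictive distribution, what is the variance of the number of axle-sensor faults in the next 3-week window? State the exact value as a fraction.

40158/1849

Total count: 68 + 42 + 14 + 30 + 13 + 39 + 11 + 47 = 264.
Total exposure: 7 + 5 + 1 + 4 + 2 + 7 + 3 + 6 = 35 weeks.
Conjugate update: add total count to the shape and total exposure to the rate, giving Gamma(291, 43).
The posterior predictive for a window of length T is Negative Binomial with variance T·α'·(β'+T)/β'² = 3·291·46/1849 = 40158/1849.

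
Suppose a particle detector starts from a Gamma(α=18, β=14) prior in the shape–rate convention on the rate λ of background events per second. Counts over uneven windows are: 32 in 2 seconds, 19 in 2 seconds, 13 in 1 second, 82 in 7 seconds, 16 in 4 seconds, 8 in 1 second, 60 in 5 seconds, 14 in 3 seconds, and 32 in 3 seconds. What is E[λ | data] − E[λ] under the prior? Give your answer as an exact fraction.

Total count: 32 + 19 + 13 + 82 + 16 + 8 + 60 + 14 + 32 = 276.
Total exposure: 2 + 2 + 1 + 7 + 4 + 1 + 5 + 3 + 3 = 28 seconds.
The Gamma prior is conjugate for the Poisson rate, so λ | data ~ Gamma(18+276, 14+28) = Gamma(294, 42).
Posterior mean = 294/42 = 7; prior mean = 18/14 = 9/7. Difference = 7 − 9/7 = 40/7.

40/7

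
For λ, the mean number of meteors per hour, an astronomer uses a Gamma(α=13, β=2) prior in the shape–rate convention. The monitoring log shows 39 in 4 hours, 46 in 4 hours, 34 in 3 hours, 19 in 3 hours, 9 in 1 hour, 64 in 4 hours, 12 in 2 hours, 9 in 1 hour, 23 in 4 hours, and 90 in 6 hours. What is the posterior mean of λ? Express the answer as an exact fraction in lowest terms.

179/17

Total count: 39 + 46 + 34 + 19 + 9 + 64 + 12 + 9 + 23 + 90 = 345.
Total exposure: 4 + 4 + 3 + 3 + 1 + 4 + 2 + 1 + 4 + 6 = 32 hours.
By Gamma–Poisson conjugacy, the posterior is Gamma(α + Σx, β + Σt) = Gamma(13 + 345, 2 + 32) = Gamma(358, 34).
Posterior mean = α'/β' = 358/34 = 179/17.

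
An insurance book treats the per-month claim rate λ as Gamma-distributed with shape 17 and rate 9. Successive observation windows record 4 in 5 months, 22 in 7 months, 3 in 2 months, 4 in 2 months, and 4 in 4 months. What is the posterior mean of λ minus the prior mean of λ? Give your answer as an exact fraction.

-7/261

Total count: 4 + 22 + 3 + 4 + 4 = 37.
Total exposure: 5 + 7 + 2 + 2 + 4 = 20 months.
By Gamma–Poisson conjugacy, the posterior is Gamma(α + Σx, β + Σt) = Gamma(17 + 37, 9 + 20) = Gamma(54, 29).
Posterior mean = 54/29 = 54/29; prior mean = 17/9 = 17/9. Difference = 54/29 − 17/9 = -7/261.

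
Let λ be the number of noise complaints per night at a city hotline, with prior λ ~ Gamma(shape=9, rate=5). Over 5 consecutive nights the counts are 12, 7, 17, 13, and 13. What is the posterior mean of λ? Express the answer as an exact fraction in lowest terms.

Total count: 12 + 7 + 17 + 13 + 13 = 62.
Total exposure: 5 nights.
The Gamma prior is conjugate for the Poisson rate, so λ | data ~ Gamma(9+62, 5+5) = Gamma(71, 10).
Posterior mean = α'/β' = 71/10.

71/10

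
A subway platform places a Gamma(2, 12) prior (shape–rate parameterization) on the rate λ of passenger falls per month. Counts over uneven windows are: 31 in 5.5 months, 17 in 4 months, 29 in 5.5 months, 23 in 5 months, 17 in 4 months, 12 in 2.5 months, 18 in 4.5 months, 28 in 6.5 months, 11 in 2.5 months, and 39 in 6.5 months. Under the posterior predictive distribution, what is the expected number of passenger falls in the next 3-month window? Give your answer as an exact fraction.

454/39

Total count: 31 + 17 + 29 + 23 + 17 + 12 + 18 + 28 + 11 + 39 = 225.
Total exposure: 5.5 + 4 + 5.5 + 5 + 4 + 2.5 + 4.5 + 6.5 + 2.5 + 6.5 = 46.5 months.
The Gamma prior is conjugate for the Poisson rate, so λ | data ~ Gamma(2+225, 12+46.5) = Gamma(227, 117/2).
Predictive mean over a 3-month window = T·E[λ|data] = 3·227/(117/2) = 454/39.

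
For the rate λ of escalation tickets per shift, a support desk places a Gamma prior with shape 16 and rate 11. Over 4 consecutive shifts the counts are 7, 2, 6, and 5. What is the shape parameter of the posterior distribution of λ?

Total count: 7 + 2 + 6 + 5 = 20.
Total exposure: 4 shifts.
Gamma(α, β) with Poisson data over total exposure Σt gives posterior Gamma(α+Σx, β+Σt) = Gamma(36, 15).

36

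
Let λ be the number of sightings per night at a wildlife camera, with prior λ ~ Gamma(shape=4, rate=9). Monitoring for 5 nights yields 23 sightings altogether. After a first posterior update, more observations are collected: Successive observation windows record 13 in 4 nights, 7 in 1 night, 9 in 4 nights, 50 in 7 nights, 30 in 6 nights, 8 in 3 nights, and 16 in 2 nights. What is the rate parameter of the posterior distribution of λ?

Total count 23 over total exposure 5 nights.
After the first batch: Gamma(4 + 23, 9 + 5) = Gamma(27, 14).
Total count: 13 + 7 + 9 + 50 + 30 + 8 + 16 = 133.
Total exposure: 4 + 1 + 4 + 7 + 6 + 3 + 2 = 27 nights.
After the second batch: Gamma(27 + 133, 14 + 27) = Gamma(160, 41).

41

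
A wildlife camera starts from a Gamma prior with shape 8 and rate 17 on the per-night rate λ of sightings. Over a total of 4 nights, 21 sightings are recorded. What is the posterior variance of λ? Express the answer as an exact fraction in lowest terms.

29/441

Total count 21 over total exposure 4 nights.
Conjugate update: add total count to the shape and total exposure to the rate, giving Gamma(29, 21).
Posterior variance = α'/β'² = 29/441.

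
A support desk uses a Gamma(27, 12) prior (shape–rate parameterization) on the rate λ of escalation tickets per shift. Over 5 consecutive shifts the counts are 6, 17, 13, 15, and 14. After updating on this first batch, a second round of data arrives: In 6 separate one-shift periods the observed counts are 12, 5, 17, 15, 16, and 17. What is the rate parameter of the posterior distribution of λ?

Total count: 6 + 17 + 13 + 15 + 14 = 65.
Total exposure: 5 shifts.
After the first batch: Gamma(27 + 65, 12 + 5) = Gamma(92, 17).
Total count: 12 + 5 + 17 + 15 + 16 + 17 = 82.
Total exposure: 6 shifts.
After the second batch: Gamma(92 + 82, 17 + 6) = Gamma(174, 23).

23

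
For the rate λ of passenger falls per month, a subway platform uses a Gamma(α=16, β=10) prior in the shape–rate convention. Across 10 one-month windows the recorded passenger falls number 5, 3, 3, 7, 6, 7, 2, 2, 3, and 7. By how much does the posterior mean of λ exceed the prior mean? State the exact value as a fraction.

Total count: 5 + 3 + 3 + 7 + 6 + 7 + 2 + 2 + 3 + 7 = 45.
Total exposure: 10 months.
Conjugate update: add total count to the shape and total exposure to the rate, giving Gamma(61, 20).
Posterior mean = 61/20 = 61/20; prior mean = 16/10 = 8/5. Difference = 61/20 − 8/5 = 29/20.

29/20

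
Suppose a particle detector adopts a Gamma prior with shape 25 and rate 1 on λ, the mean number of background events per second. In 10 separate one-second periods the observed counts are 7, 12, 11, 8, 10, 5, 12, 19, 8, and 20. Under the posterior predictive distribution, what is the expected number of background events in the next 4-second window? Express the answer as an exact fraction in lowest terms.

Total count: 7 + 12 + 11 + 8 + 10 + 5 + 12 + 19 + 8 + 20 = 112.
Total exposure: 10 seconds.
Posterior: α' = 25 + 112 = 137, β' = 1 + 10 = 11.
Predictive mean over a 4-second window = T·E[λ|data] = 4·137/11 = 548/11.

548/11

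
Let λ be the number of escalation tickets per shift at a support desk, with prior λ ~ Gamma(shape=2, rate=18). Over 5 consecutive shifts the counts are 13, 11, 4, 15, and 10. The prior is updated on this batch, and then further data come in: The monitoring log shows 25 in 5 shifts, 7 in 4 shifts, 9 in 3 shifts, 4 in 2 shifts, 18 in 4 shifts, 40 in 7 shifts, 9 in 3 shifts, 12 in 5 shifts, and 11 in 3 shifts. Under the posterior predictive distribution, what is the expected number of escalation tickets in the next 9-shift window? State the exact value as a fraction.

Total count: 13 + 11 + 4 + 15 + 10 = 53.
Total exposure: 5 shifts.
After the first batch: Gamma(2 + 53, 18 + 5) = Gamma(55, 23).
Total count: 25 + 7 + 9 + 4 + 18 + 40 + 9 + 12 + 11 = 135.
Total exposure: 5 + 4 + 3 + 2 + 4 + 7 + 3 + 5 + 3 = 36 shifts.
After the second batch: Gamma(55 + 135, 23 + 36) = Gamma(190, 59).
Predictive mean over a 9-shift window = T·E[λ|data] = 9·190/59 = 1710/59.

1710/59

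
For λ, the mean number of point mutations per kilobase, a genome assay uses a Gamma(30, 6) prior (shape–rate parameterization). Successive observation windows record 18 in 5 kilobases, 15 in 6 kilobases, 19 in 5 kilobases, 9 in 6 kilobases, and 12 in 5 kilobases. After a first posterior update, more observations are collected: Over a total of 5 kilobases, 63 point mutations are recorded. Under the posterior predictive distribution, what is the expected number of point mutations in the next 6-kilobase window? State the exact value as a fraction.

498/19

Total count: 18 + 15 + 19 + 9 + 12 = 73.
Total exposure: 5 + 6 + 5 + 6 + 5 = 27 kilobases.
After the first batch: Gamma(30 + 73, 6 + 27) = Gamma(103, 33).
Total count 63 over total exposure 5 kilobases.
After the second batch: Gamma(103 + 63, 33 + 5) = Gamma(166, 38).
Predictive mean over a 6-kilobase window = T·E[λ|data] = 6·166/38 = 498/19.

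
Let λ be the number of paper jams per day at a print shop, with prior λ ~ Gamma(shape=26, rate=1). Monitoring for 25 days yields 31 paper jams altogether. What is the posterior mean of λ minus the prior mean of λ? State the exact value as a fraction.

-619/26

Total count 31 over total exposure 25 days.
Conjugate update: add total count to the shape and total exposure to the rate, giving Gamma(57, 26).
Posterior mean = 57/26 = 57/26; prior mean = 26/1 = 26. Difference = 57/26 − 26 = -619/26.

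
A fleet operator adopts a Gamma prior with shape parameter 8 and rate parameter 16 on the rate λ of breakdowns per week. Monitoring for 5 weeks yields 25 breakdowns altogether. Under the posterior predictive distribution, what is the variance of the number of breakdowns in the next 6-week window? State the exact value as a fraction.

594/49

Total count 25 over total exposure 5 weeks.
Gamma(α, β) with Poisson data over total exposure Σt gives posterior Gamma(α+Σx, β+Σt) = Gamma(33, 21).
The posterior predictive for a window of length T is Negative Binomial with variance T·α'·(β'+T)/β'² = 6·33·27/441 = 594/49.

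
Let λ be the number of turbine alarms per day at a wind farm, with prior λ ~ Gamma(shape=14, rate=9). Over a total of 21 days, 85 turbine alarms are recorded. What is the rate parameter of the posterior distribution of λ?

30

Total count 85 over total exposure 21 days.
Gamma(α, β) with Poisson data over total exposure Σt gives posterior Gamma(α+Σx, β+Σt) = Gamma(99, 30).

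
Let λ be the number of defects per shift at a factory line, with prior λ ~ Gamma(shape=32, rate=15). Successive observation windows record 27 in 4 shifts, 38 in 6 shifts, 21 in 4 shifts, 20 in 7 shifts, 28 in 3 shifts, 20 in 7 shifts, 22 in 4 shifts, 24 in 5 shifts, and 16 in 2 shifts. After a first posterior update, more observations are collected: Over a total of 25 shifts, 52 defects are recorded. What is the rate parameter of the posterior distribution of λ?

82

Total count: 27 + 38 + 21 + 20 + 28 + 20 + 22 + 24 + 16 = 216.
Total exposure: 4 + 6 + 4 + 7 + 3 + 7 + 4 + 5 + 2 = 42 shifts.
After the first batch: Gamma(32 + 216, 15 + 42) = Gamma(248, 57).
Total count 52 over total exposure 25 shifts.
After the second batch: Gamma(248 + 52, 57 + 25) = Gamma(300, 82).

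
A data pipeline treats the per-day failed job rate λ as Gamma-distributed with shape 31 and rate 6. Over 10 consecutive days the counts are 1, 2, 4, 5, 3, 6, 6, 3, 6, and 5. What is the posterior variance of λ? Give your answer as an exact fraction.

Total count: 1 + 2 + 4 + 5 + 3 + 6 + 6 + 3 + 6 + 5 = 41.
Total exposure: 10 days.
By Gamma–Poisson conjugacy, the posterior is Gamma(α + Σx, β + Σt) = Gamma(31 + 41, 6 + 10) = Gamma(72, 16).
Posterior variance = α'/β'² = 72/256 = 9/32.

9/32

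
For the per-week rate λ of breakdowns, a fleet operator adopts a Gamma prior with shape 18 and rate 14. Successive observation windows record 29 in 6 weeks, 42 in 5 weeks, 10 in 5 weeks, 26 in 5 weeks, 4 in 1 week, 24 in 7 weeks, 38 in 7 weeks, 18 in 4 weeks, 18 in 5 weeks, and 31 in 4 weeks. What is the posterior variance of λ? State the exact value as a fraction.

86/1323

Total count: 29 + 42 + 10 + 26 + 4 + 24 + 38 + 18 + 18 + 31 = 240.
Total exposure: 6 + 5 + 5 + 5 + 1 + 7 + 7 + 4 + 5 + 4 = 49 weeks.
Posterior: α' = 18 + 240 = 258, β' = 14 + 49 = 63.
Posterior variance = α'/β'² = 258/3969 = 86/1323.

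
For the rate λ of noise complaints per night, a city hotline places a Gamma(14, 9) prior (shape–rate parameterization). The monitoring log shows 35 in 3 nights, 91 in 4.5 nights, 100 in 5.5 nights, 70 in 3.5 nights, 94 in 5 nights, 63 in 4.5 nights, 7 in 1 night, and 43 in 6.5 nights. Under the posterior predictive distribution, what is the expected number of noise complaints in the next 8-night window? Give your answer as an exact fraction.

8272/85

Total count: 35 + 91 + 100 + 70 + 94 + 63 + 7 + 43 = 503.
Total exposure: 3 + 4.5 + 5.5 + 3.5 + 5 + 4.5 + 1 + 6.5 = 33.5 nights.
Posterior: α' = 14 + 503 = 517, β' = 9 + 33.5 = 85/2.
Predictive mean over an 8-night window = T·E[λ|data] = 8·517/(85/2) = 8272/85.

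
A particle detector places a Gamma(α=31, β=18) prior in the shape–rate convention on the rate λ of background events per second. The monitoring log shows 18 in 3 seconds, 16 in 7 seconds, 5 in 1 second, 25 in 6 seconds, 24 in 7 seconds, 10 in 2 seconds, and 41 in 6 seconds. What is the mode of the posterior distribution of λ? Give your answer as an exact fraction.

169/50

Total count: 18 + 16 + 5 + 25 + 24 + 10 + 41 = 139.
Total exposure: 3 + 7 + 1 + 6 + 7 + 2 + 6 = 32 seconds.
Conjugate update: add total count to the shape and total exposure to the rate, giving Gamma(170, 50).
Posterior mode = (α'−1)/β' = 169/50.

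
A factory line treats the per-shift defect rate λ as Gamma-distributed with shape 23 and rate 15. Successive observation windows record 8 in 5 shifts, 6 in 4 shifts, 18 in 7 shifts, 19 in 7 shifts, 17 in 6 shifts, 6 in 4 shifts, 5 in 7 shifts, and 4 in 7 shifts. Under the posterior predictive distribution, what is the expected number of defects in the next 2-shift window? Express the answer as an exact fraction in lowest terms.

Total count: 8 + 6 + 18 + 19 + 17 + 6 + 5 + 4 = 83.
Total exposure: 5 + 4 + 7 + 7 + 6 + 4 + 7 + 7 = 47 shifts.
Gamma(α, β) with Poisson data over total exposure Σt gives posterior Gamma(α+Σx, β+Σt) = Gamma(106, 62).
Predictive mean over a 2-shift window = T·E[λ|data] = 2·106/62 = 106/31.

106/31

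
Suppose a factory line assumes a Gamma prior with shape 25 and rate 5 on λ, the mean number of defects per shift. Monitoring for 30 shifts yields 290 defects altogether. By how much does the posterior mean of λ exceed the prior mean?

4

Total count 290 over total exposure 30 shifts.
The Gamma prior is conjugate for the Poisson rate, so λ | data ~ Gamma(25+290, 5+30) = Gamma(315, 35).
Posterior mean = 315/35 = 9; prior mean = 25/5 = 5. Difference = 9 − 5 = 4.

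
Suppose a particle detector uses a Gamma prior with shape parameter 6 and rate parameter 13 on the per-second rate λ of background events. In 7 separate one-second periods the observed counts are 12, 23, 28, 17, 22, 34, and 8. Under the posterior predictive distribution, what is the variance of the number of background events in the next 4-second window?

36

Total count: 12 + 23 + 28 + 17 + 22 + 34 + 8 = 144.
Total exposure: 7 seconds.
Gamma(α, β) with Poisson data over total exposure Σt gives posterior Gamma(α+Σx, β+Σt) = Gamma(150, 20).
The posterior predictive for a window of length T is Negative Binomial with variance T·α'·(β'+T)/β'² = 4·150·24/400 = 36.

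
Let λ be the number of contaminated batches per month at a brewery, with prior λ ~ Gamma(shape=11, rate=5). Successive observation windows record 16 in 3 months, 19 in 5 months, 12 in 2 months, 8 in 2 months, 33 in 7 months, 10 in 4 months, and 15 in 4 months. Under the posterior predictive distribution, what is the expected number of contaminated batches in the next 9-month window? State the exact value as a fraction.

Total count: 16 + 19 + 12 + 8 + 33 + 10 + 15 = 113.
Total exposure: 3 + 5 + 2 + 2 + 7 + 4 + 4 = 27 months.
Posterior: α' = 11 + 113 = 124, β' = 5 + 27 = 32.
Predictive mean over a 9-month window = T·E[λ|data] = 9·124/32 = 279/8.

279/8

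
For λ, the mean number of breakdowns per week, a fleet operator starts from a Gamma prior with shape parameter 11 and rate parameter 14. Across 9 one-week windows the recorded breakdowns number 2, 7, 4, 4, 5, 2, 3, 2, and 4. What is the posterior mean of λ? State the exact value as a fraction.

Total count: 2 + 7 + 4 + 4 + 5 + 2 + 3 + 2 + 4 = 33.
Total exposure: 9 weeks.
Gamma(α, β) with Poisson data over total exposure Σt gives posterior Gamma(α+Σx, β+Σt) = Gamma(44, 23).
Posterior mean = α'/β' = 44/23.

44/23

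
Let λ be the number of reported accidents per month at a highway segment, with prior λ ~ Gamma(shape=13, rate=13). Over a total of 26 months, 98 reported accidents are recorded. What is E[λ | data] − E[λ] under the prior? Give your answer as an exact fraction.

24/13

Total count 98 over total exposure 26 months.
Gamma(α, β) with Poisson data over total exposure Σt gives posterior Gamma(α+Σx, β+Σt) = Gamma(111, 39).
Posterior mean = 111/39 = 37/13; prior mean = 13/13 = 1. Difference = 37/13 − 1 = 24/13.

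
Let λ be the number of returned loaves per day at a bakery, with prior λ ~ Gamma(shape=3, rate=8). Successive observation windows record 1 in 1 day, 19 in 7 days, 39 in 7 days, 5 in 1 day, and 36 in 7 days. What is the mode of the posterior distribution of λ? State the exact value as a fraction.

102/31

Total count: 1 + 19 + 39 + 5 + 36 = 100.
Total exposure: 1 + 7 + 7 + 1 + 7 = 23 days.
Conjugate update: add total count to the shape and total exposure to the rate, giving Gamma(103, 31).
Posterior mode = (α'−1)/β' = 102/31.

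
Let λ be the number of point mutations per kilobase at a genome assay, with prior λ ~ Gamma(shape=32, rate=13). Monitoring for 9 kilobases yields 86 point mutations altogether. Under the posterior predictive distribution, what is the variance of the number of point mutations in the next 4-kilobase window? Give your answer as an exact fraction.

Total count 86 over total exposure 9 kilobases.
Posterior: α' = 32 + 86 = 118, β' = 13 + 9 = 22.
The posterior predictive for a window of length T is Negative Binomial with variance T·α'·(β'+T)/β'² = 4·118·26/484 = 3068/121.

3068/121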